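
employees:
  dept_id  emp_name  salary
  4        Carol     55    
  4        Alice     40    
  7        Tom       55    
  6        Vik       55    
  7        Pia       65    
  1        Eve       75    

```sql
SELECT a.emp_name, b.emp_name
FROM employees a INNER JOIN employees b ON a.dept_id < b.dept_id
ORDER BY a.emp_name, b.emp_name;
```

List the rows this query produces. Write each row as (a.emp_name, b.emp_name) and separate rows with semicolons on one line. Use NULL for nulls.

(Alice, Pia); (Alice, Tom); (Alice, Vik); (Carol, Pia); (Carol, Tom); (Carol, Vik); (Eve, Alice); (Eve, Carol); (Eve, Pia); (Eve, Tom); (Eve, Vik); (Vik, Pia); (Vik, Tom)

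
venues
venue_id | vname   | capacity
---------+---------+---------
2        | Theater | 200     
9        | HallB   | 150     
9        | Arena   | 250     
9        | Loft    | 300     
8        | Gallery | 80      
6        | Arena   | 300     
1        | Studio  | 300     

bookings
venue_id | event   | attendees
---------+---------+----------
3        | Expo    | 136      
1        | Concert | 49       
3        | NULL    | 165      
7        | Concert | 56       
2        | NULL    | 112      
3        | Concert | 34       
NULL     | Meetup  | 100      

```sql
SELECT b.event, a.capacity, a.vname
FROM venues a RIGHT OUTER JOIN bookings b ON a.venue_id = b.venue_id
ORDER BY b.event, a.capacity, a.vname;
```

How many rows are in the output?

RIGHT JOIN keeps every row from `bookings`; unmatched rows get NULL for `venues`'s columns.
Matching on a.venue_id = b.venue_id. A NULL in a compared column never satisfies the condition.
- a row (venue_id=2): matches 1 b row(s) → 1 output row(s).
- a row (venue_id=9): no match.
- a row (venue_id=9): no match.
- a row (venue_id=9): no match.
- a row (venue_id=8): no match.
- a row (venue_id=6): no match.
- a row (venue_id=1): matches 1 b row(s) → 1 output row(s).
- plus 5 unmatched b row(s), each kept with NULL a columns.
Total: 2 matched + 5 padded = 7 rows.

7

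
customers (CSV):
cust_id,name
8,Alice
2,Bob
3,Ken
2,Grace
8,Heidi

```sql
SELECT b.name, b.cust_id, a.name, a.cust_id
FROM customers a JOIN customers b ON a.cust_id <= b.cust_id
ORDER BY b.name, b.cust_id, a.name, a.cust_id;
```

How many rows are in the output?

INNER JOIN keeps only pairs where the ON condition holds.
Matching on a.cust_id <= b.cust_id.
Matched pairs: 17.
Total: 17 rows.

17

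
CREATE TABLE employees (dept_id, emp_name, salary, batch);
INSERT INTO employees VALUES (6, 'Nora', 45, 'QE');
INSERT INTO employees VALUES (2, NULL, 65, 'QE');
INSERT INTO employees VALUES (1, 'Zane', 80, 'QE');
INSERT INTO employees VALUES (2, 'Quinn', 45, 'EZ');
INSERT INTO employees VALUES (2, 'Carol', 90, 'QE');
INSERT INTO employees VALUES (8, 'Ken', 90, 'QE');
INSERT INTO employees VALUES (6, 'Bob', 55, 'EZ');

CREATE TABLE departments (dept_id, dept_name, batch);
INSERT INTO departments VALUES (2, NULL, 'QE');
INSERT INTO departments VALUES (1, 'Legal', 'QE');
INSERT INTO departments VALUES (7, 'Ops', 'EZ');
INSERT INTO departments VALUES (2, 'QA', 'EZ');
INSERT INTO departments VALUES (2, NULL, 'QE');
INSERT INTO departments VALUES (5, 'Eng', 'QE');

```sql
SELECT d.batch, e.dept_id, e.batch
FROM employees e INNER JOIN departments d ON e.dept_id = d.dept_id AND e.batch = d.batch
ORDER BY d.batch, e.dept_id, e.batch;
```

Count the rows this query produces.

6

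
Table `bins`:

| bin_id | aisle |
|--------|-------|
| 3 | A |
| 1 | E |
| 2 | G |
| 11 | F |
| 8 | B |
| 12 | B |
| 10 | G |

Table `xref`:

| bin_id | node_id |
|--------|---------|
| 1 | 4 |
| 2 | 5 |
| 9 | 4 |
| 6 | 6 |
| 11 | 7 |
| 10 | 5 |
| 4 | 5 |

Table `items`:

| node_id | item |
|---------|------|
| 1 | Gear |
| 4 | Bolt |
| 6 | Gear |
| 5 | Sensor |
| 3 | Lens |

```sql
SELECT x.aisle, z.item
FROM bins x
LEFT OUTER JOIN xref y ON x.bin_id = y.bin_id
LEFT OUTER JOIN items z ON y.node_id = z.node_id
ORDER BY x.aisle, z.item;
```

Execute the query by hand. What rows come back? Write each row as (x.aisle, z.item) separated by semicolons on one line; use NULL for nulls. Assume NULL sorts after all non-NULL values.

(A, NULL); (B, NULL); (B, NULL); (E, Bolt); (F, NULL); (G, Sensor); (G, Sensor)

Joins associate left-to-right: bins LEFT JOIN xref on bin_id gives 7 intermediate row(s).
Then LEFT JOIN `items z` on node_id: each of those 7 rows is kept; rows whose y.node_id has no match in z get NULL for z's columns.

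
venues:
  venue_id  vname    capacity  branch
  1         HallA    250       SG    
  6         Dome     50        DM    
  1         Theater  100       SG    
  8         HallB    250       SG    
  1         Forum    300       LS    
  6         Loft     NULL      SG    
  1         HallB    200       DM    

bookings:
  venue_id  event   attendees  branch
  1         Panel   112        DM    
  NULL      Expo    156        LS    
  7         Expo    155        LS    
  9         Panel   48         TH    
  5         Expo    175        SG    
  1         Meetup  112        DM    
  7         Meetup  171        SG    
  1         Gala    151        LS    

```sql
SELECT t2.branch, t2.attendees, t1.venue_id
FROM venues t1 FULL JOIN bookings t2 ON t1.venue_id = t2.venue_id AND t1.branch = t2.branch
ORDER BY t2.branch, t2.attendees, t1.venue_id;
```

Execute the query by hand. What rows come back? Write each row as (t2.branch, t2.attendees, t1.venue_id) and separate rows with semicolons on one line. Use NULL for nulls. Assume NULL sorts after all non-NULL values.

FULL OUTER JOIN keeps every row from both sides; unmatched rows get NULL for the other side's columns.
Matching on t1.venue_id = t2.venue_id AND t1.branch = t2.branch. A NULL in a compared column never satisfies the condition.
- t1[0] venue_id=1, branch=SG → no match; kept with NULLs on the t2 side.
- t1[1] venue_id=6, branch=DM → no match; kept with NULLs on the t2 side.
- t1[2] venue_id=1, branch=SG → no match; kept with NULLs on the t2 side.
- t1[3] venue_id=8, branch=SG → no match; kept with NULLs on the t2 side.
- t1[4] venue_id=1, branch=LS → 1 match(es) in t2 → 1 row(s).
- t1[5] venue_id=6, branch=SG → no match; kept with NULLs on the t2 side.
- t1[6] venue_id=1, branch=DM → 2 match(es) in t2 → 2 row(s).
- 5 t2 row(s) had no t1 match → kept, t1 columns NULL.

(DM, 112, 1); (DM, 112, 1); (LS, 151, 1); (LS, 155, NULL); (LS, 156, NULL); (SG, 171, NULL); (SG, 175, NULL); (TH, 48, NULL); (NULL, NULL, 1); (NULL, NULL, 1); (NULL, NULL, 6); (NULL, NULL, 6); (NULL, NULL, 8)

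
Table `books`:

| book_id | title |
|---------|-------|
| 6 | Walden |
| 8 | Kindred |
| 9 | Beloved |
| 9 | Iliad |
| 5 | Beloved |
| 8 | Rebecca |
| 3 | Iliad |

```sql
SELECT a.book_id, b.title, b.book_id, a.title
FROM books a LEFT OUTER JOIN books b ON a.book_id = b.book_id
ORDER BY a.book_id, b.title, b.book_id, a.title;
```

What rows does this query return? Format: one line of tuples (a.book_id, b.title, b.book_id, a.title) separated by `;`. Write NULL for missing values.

(3, Iliad, 3, Iliad); (5, Beloved, 5, Beloved); (6, Walden, 6, Walden); (8, Kindred, 8, Kindred); (8, Kindred, 8, Rebecca); (8, Rebecca, 8, Kindred); (8, Rebecca, 8, Rebecca); (9, Beloved, 9, Beloved); (9, Beloved, 9, Iliad); (9, Iliad, 9, Beloved); (9, Iliad, 9, Iliad)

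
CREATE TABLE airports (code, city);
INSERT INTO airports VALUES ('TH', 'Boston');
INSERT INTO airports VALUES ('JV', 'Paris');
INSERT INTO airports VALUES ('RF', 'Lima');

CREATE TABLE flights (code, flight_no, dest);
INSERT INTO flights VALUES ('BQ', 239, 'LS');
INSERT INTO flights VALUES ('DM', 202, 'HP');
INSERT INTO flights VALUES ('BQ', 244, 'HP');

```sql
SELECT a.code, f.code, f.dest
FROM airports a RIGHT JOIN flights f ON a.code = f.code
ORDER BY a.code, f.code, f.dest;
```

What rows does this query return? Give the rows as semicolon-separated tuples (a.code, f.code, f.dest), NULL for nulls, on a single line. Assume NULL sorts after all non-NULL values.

RIGHT JOIN keeps every row from `flights`; unmatched rows get NULL for `airports`'s columns.
Matching on a.code = f.code.
- a (code=TH) has no partner in f.
- a (code=JV) has no partner in f.
- a (code=RF) has no partner in f.
- 3 row(s) from f found no a partner → padded with NULL.
After projecting and ordering:
a.code | f.code | f.dest
NULL | BQ | HP
NULL | BQ | LS
NULL | DM | HP

(NULL, BQ, HP); (NULL, BQ, LS); (NULL, DM, HP)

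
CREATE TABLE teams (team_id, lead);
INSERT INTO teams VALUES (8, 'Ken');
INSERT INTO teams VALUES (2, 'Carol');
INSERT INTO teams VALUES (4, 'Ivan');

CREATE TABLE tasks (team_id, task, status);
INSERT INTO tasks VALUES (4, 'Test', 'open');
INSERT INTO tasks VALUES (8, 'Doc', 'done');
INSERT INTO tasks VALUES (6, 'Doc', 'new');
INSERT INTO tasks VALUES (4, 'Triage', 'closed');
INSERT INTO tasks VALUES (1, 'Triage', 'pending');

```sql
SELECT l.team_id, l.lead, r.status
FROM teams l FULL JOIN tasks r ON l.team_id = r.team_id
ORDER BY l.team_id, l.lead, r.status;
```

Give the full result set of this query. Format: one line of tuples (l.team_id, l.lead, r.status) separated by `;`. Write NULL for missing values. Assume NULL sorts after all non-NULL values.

(2, Carol, NULL); (4, Ivan, closed); (4, Ivan, open); (8, Ken, done); (NULL, NULL, new); (NULL, NULL, pending)

FULL OUTER JOIN keeps every row from both sides; unmatched rows get NULL for the other side's columns.
Matching on l.team_id = r.team_id.
- team_id=8: 1 matching r row(s), so 1 row(s) emitted.
- team_id=2: no r row matches, row kept with r columns NULL.
- team_id=4: 2 matching r row(s), so 2 row(s) emitted.
- plus 2 unmatched r row(s), each kept with NULL l columns.
After projecting and ordering:
l.team_id | l.lead | r.status
2 | Carol | NULL
4 | Ivan | closed
4 | Ivan | open
8 | Ken | done
NULL | NULL | new
NULL | NULL | pending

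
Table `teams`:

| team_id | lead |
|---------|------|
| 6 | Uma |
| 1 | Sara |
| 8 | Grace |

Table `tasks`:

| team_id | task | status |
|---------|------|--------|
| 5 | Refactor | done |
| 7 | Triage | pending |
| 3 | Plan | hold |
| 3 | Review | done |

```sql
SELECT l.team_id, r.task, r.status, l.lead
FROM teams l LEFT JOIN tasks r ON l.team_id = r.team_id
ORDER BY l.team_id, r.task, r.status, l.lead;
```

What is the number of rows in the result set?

3

LEFT JOIN keeps every row from `teams`; unmatched rows get NULL for `tasks`'s columns.
Matching on l.team_id = r.team_id.
Matched pairs: 0; unmatched l rows kept: 3.
Total: 0 matched + 3 padded = 3 rows.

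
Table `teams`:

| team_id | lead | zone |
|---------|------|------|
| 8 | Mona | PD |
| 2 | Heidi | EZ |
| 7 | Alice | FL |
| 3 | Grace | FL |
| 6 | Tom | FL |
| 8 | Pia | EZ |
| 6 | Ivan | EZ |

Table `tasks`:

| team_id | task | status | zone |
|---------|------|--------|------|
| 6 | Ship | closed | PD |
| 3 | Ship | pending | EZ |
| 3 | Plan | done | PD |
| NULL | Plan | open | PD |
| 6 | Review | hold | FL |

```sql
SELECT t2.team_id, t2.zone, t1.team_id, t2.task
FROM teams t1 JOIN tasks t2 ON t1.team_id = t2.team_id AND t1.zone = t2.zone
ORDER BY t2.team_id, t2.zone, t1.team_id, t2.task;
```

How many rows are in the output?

1

INNER JOIN keeps only pairs where the ON condition holds.
Matching on t1.team_id = t2.team_id AND t1.zone = t2.zone. A NULL in a compared column never satisfies the condition.
- t1[0] team_id=8, zone=PD → no match; dropped.
- t1[1] team_id=2, zone=EZ → no match; dropped.
- t1[2] team_id=7, zone=FL → no match; dropped.
- t1[3] team_id=3, zone=FL → no match; dropped.
- t1[4] team_id=6, zone=FL → 1 match(es) in t2 → 1 row(s).
- t1[5] team_id=8, zone=EZ → no match; dropped.
- t1[6] team_id=6, zone=EZ → no match; dropped.
Total: 1 rows.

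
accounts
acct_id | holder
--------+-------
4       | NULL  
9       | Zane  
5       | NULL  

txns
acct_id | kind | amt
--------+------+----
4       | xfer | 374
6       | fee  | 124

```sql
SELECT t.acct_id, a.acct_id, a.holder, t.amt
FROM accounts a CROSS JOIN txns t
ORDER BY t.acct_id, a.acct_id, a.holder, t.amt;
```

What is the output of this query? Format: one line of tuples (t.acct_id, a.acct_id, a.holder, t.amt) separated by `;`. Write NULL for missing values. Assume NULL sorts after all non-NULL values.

(4, 4, NULL, 374); (4, 5, NULL, 374); (4, 9, Zane, 374); (6, 4, NULL, 124); (6, 5, NULL, 124); (6, 9, Zane, 124)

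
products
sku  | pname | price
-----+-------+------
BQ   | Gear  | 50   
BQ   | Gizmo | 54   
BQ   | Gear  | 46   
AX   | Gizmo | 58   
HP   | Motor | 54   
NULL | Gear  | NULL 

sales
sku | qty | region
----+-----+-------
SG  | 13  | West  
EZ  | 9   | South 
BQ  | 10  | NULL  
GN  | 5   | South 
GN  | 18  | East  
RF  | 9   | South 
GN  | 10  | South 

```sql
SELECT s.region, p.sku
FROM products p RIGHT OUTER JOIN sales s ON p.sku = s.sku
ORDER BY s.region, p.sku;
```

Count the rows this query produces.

9

RIGHT JOIN keeps every row from `sales`; unmatched rows get NULL for `products`'s columns.
Matching on p.sku = s.sku. A NULL in a compared column never satisfies the condition.
Matched pairs: 3; unmatched s rows kept: 6.
Total: 3 matched + 6 padded = 9 rows.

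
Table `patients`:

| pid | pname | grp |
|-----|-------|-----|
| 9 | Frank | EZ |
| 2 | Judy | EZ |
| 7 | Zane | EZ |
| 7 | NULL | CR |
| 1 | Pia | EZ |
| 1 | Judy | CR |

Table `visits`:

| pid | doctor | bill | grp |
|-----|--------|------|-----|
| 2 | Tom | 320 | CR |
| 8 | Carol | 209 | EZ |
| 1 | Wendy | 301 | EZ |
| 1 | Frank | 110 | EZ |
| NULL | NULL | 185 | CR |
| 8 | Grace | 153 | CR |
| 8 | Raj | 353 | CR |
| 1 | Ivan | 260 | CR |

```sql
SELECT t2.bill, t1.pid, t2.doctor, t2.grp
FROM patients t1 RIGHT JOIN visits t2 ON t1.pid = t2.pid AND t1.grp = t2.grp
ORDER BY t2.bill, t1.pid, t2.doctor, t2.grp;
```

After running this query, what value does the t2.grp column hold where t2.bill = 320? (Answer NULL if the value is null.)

CR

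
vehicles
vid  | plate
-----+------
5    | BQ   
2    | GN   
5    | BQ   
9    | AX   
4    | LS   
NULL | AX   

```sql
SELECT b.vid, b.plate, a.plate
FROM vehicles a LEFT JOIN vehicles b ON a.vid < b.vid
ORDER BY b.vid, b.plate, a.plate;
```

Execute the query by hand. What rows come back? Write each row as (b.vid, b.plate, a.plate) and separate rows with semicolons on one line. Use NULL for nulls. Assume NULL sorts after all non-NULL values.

LEFT JOIN keeps every row from `vehicles a`; unmatched rows get NULL for `vehicles b`'s columns.
Matching on a.vid < b.vid. A NULL in a compared column never satisfies the condition.
- a row (vid=5): matches 1 b row(s) → 1 output row(s).
- a row (vid=2): matches 4 b row(s) → 4 output row(s).
- a row (vid=5): matches 1 b row(s) → 1 output row(s).
- a row (vid=9): no match → kept, b columns NULL.
- a row (vid=4): matches 3 b row(s) → 3 output row(s).
- a row (vid=NULL): no match → kept, b columns NULL.

(4, LS, GN); (5, BQ, GN); (5, BQ, GN); (5, BQ, LS); (5, BQ, LS); (9, AX, BQ); (9, AX, BQ); (9, AX, GN); (9, AX, LS); (NULL, NULL, AX); (NULL, NULL, AX)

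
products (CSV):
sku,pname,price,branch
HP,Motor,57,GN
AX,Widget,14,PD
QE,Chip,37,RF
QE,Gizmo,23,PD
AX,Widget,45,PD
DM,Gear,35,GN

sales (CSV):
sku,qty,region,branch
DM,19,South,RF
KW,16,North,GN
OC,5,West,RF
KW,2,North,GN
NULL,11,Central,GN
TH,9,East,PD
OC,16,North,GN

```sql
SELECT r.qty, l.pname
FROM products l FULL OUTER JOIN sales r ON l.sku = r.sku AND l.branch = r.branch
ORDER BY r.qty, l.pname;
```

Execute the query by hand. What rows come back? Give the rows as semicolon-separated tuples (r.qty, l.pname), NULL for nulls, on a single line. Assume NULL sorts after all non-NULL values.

(2, NULL); (5, NULL); (9, NULL); (11, NULL); (16, NULL); (16, NULL); (19, NULL); (NULL, Chip); (NULL, Gear); (NULL, Gizmo); (NULL, Motor); (NULL, Widget); (NULL, Widget)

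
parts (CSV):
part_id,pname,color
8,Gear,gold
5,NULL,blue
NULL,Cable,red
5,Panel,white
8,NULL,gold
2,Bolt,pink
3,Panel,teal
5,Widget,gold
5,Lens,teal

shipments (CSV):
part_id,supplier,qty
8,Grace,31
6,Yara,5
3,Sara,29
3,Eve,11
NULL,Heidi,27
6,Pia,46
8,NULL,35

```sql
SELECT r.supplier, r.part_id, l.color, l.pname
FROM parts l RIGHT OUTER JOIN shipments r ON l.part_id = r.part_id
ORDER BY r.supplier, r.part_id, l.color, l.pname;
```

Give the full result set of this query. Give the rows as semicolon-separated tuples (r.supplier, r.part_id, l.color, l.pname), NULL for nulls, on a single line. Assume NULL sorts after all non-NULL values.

(Eve, 3, teal, Panel); (Grace, 8, gold, Gear); (Grace, 8, gold, NULL); (Heidi, NULL, NULL, NULL); (Pia, 6, NULL, NULL); (Sara, 3, teal, Panel); (Yara, 6, NULL, NULL); (NULL, 8, gold, Gear); (NULL, 8, gold, NULL)

RIGHT JOIN keeps every row from `shipments`; unmatched rows get NULL for `parts`'s columns.
Matching on l.part_id = r.part_id. A NULL in a compared column never satisfies the condition.
- l row (part_id=8): matches 2 r row(s) → 2 output row(s).
- l row (part_id=5): no match.
- l row (part_id=NULL): no match.
- l row (part_id=5): no match.
- l row (part_id=8): matches 2 r row(s) → 2 output row(s).
- l row (part_id=2): no match.
- l row (part_id=3): matches 2 r row(s) → 2 output row(s).
- l row (part_id=5): no match.
- l row (part_id=5): no match.
- plus 3 unmatched r row(s), each kept with NULL l columns.
After projecting and ordering:
r.supplier | r.part_id | l.color | l.pname
Eve | 3 | teal | Panel
Grace | 8 | gold | Gear
Grace | 8 | gold | NULL
Heidi | NULL | NULL | NULL
Pia | 6 | NULL | NULL
Sara | 3 | teal | Panel
Yara | 6 | NULL | NULL
NULL | 8 | gold | Gear
NULL | 8 | gold | NULL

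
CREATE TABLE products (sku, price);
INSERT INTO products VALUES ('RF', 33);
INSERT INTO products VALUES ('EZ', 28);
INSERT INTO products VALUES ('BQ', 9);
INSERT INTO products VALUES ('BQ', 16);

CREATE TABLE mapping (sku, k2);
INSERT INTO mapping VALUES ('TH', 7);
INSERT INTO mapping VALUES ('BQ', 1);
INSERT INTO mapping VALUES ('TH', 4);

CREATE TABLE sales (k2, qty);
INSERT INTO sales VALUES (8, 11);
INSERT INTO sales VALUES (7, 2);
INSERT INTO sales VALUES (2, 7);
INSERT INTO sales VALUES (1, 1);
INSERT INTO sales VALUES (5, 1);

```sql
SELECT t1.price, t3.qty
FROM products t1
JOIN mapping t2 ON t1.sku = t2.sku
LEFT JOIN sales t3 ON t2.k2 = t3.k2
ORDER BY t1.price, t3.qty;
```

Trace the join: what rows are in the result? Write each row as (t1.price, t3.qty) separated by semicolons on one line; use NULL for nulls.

(9, 1); (16, 1)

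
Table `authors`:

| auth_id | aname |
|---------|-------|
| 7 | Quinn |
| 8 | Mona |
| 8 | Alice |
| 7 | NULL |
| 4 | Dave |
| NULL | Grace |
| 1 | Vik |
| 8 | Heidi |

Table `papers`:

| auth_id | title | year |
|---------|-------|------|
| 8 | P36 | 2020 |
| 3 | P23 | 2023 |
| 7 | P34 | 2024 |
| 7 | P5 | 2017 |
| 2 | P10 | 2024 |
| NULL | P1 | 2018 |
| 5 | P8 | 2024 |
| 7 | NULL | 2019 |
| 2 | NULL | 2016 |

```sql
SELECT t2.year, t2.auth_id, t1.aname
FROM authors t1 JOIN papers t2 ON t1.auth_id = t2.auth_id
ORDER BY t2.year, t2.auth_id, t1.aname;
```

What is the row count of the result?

9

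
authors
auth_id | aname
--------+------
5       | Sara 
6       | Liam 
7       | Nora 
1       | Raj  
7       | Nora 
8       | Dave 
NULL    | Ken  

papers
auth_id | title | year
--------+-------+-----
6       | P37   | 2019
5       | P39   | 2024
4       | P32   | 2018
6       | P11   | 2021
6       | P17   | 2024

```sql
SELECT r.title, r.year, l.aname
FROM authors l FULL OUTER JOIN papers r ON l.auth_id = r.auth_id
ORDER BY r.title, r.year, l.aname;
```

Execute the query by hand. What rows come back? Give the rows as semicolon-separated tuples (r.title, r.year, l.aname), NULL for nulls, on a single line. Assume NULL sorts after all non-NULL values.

(P11, 2021, Liam); (P17, 2024, Liam); (P32, 2018, NULL); (P37, 2019, Liam); (P39, 2024, Sara); (NULL, NULL, Dave); (NULL, NULL, Ken); (NULL, NULL, Nora); (NULL, NULL, Nora); (NULL, NULL, Raj)

FULL OUTER JOIN keeps every row from both sides; unmatched rows get NULL for the other side's columns.
Matching on l.auth_id = r.auth_id. A NULL in a compared column never satisfies the condition.
Matched pairs: 4; unmatched l rows kept: 5; unmatched r rows kept: 1.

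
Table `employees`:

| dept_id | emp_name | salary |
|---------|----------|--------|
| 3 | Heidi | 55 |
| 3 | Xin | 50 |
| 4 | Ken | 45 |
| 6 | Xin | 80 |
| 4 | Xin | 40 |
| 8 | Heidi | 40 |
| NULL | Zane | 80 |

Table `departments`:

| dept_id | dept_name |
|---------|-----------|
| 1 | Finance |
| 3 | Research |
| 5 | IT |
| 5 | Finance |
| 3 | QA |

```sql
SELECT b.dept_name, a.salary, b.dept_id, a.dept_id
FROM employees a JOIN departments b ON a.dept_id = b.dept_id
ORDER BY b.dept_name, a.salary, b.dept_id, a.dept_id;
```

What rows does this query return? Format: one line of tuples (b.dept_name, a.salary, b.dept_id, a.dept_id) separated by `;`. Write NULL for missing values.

(QA, 50, 3, 3); (QA, 55, 3, 3); (Research, 50, 3, 3); (Research, 55, 3, 3)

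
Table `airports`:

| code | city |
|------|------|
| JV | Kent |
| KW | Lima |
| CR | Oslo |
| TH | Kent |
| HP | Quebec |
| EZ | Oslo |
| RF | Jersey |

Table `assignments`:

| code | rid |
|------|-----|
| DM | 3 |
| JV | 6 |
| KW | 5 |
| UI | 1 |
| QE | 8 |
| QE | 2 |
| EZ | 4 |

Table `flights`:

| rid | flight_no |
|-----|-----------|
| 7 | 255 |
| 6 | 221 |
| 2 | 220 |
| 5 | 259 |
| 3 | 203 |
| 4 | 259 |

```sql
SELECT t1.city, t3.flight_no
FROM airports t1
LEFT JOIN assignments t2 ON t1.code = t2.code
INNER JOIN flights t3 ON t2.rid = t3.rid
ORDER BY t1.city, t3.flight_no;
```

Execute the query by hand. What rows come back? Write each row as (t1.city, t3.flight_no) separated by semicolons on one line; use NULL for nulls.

Joins associate left-to-right: airports LEFT JOIN assignments on code gives 7 intermediate row(s).
Then INNER JOIN `flights t3` on rid: keep only rows whose t2.rid appears in t3.

(Kent, 221); (Lima, 259); (Oslo, 259)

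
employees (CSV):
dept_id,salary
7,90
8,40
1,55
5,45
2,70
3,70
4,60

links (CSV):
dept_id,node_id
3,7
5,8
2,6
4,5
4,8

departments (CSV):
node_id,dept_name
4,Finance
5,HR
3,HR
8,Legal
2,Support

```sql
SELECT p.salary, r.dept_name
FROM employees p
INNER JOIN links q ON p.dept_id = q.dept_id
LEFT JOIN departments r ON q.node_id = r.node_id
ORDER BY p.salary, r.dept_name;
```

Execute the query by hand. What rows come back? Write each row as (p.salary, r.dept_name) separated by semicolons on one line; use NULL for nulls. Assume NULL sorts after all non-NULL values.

Step 1 — p INNER JOIN q on dept_id → 5 row(s).
Then LEFT JOIN `departments r` on node_id: each of those 5 rows is kept; rows whose q.node_id has no match in r get NULL for r's columns.

(45, Legal); (60, HR); (60, Legal); (70, NULL); (70, NULL)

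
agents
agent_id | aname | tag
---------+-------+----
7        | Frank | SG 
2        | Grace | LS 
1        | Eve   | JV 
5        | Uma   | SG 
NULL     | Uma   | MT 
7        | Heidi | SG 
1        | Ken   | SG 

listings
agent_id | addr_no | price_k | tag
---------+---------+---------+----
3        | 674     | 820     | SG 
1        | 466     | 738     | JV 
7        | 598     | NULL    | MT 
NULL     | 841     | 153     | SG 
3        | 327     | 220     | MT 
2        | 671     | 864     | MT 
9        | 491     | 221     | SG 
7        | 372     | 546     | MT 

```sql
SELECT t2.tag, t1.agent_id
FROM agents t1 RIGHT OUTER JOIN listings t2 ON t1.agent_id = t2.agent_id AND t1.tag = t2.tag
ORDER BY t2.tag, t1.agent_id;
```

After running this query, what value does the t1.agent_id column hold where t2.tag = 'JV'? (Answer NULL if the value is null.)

1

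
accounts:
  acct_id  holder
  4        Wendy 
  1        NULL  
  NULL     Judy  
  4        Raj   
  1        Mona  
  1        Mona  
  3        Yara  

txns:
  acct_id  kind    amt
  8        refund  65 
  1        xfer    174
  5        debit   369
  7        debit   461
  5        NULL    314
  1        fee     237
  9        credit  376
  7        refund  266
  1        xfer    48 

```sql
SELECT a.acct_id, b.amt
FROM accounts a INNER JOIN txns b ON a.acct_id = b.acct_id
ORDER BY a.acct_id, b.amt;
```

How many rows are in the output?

INNER JOIN keeps only pairs where the ON condition holds.
Matching on a.acct_id = b.acct_id. A NULL in a compared column never satisfies the condition.
- a (acct_id=4) has no partner → excluded.
- a (acct_id=1) pairs with 3 row(s) of b.
- a (acct_id=NULL) has no partner → excluded.
- a (acct_id=4) has no partner → excluded.
- a (acct_id=1) pairs with 3 row(s) of b.
- a (acct_id=1) pairs with 3 row(s) of b.
- a (acct_id=3) has no partner → excluded.
Total: 9 rows.

9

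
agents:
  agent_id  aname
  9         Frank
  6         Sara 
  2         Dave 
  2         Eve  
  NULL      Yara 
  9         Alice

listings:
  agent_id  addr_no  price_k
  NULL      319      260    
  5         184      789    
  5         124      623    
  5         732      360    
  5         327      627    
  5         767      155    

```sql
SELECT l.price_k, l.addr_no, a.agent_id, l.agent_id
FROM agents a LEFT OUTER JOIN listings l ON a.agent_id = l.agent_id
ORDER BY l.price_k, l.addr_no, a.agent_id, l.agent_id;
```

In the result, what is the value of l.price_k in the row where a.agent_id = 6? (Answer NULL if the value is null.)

LEFT JOIN keeps every row from `agents`; unmatched rows get NULL for `listings`'s columns.
Matching on a.agent_id = l.agent_id. A NULL in a compared column never satisfies the condition.
Matched pairs: 0; unmatched a rows kept: 6.

NULL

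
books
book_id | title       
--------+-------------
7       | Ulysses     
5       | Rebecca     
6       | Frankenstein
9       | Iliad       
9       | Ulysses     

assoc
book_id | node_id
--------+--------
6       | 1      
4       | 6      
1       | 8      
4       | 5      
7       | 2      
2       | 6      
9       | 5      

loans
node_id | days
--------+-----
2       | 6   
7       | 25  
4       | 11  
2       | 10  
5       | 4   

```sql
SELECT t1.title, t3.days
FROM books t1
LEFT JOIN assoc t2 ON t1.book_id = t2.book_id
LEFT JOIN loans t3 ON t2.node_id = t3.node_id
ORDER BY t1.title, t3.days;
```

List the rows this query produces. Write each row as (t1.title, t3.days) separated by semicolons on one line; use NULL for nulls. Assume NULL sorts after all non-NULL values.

Evaluate left to right. First `books t1 LEFT JOIN assoc t2` on book_id: 5 row(s).
Then LEFT JOIN `loans t3` on node_id: each of those 5 rows is kept; rows whose t2.node_id has no match in t3 get NULL for t3's columns.

(Frankenstein, NULL); (Iliad, 4); (Rebecca, NULL); (Ulysses, 4); (Ulysses, 6); (Ulysses, 10)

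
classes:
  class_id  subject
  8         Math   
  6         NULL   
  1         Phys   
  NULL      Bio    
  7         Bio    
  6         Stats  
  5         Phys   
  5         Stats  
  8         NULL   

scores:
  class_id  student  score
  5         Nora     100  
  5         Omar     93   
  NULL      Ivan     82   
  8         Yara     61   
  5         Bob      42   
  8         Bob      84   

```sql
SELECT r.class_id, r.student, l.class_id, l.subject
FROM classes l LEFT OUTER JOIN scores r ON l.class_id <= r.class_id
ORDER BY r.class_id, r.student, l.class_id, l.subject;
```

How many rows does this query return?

26

LEFT JOIN keeps every row from `classes`; unmatched rows get NULL for `scores`'s columns.
Matching on l.class_id <= r.class_id. A NULL in a compared column never satisfies the condition.
Matched pairs: 25; unmatched l rows kept: 1.
Total: 25 matched + 1 padded = 26 rows.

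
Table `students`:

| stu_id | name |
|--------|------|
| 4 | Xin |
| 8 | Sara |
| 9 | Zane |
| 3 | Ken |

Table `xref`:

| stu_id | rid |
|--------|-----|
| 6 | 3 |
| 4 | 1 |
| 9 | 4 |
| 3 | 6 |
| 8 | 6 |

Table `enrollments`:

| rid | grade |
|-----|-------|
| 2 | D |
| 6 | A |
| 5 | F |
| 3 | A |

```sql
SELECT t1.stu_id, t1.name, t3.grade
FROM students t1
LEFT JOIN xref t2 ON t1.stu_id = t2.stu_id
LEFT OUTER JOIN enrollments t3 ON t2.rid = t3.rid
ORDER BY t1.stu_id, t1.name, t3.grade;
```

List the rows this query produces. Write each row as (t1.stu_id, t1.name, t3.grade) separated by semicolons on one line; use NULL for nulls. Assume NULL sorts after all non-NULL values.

Evaluate left to right. First `students t1 LEFT JOIN xref t2` on stu_id: 4 row(s).
Then LEFT JOIN `enrollments t3` on rid: each of those 4 rows is kept; rows whose t2.rid has no match in t3 get NULL for t3's columns.

(3, Ken, A); (4, Xin, NULL); (8, Sara, A); (9, Zane, NULL)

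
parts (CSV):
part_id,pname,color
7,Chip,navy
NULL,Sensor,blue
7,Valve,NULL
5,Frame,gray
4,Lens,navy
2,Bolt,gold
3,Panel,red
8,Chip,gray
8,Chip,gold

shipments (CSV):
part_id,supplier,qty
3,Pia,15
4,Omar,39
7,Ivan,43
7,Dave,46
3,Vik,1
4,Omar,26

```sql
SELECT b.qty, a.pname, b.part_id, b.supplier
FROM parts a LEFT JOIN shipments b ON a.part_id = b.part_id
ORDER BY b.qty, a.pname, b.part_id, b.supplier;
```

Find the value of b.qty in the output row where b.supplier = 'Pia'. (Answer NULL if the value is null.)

15

LEFT JOIN keeps every row from `parts`; unmatched rows get NULL for `shipments`'s columns.
Matching on a.part_id = b.part_id. A NULL in a compared column never satisfies the condition.
- part_id=7: 2 matching b row(s), so 2 row(s) emitted.
- part_id=NULL: no b row matches, row kept with b columns NULL.
- part_id=7: 2 matching b row(s), so 2 row(s) emitted.
- part_id=5: no b row matches, row kept with b columns NULL.
- part_id=4: 2 matching b row(s), so 2 row(s) emitted.
- part_id=2: no b row matches, row kept with b columns NULL.
- part_id=3: 2 matching b row(s), so 2 row(s) emitted.
- part_id=8: no b row matches, row kept with b columns NULL.
- part_id=8: no b row matches, row kept with b columns NULL.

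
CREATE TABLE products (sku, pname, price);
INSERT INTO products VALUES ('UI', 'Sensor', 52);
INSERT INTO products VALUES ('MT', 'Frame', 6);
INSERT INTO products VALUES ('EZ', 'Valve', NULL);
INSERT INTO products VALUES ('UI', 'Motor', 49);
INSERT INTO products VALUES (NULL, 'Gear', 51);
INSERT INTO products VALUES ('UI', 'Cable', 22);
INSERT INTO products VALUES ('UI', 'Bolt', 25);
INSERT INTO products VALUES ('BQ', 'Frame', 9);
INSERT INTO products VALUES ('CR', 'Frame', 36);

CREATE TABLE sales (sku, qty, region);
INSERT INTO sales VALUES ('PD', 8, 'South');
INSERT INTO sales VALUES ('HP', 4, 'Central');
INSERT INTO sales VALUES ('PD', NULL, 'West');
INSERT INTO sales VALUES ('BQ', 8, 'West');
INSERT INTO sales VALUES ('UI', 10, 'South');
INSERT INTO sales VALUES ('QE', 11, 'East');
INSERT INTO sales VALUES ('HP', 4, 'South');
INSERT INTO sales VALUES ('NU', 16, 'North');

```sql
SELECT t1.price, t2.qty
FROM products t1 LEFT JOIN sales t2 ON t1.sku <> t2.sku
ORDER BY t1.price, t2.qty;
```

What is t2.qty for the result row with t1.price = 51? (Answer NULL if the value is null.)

LEFT JOIN keeps every row from `products`; unmatched rows get NULL for `sales`'s columns.
Matching on t1.sku <> t2.sku. A NULL in a compared column never satisfies the condition.
- sku=UI: 7 matching t2 row(s), so 7 row(s) emitted.
- sku=MT: 8 matching t2 row(s), so 8 row(s) emitted.
- sku=EZ: 8 matching t2 row(s), so 8 row(s) emitted.
- sku=UI: 7 matching t2 row(s), so 7 row(s) emitted.
- sku=NULL: no t2 row matches, row kept with t2 columns NULL.
- sku=UI: 7 matching t2 row(s), so 7 row(s) emitted.
- sku=UI: 7 matching t2 row(s), so 7 row(s) emitted.
- sku=BQ: 7 matching t2 row(s), so 7 row(s) emitted.
- sku=CR: 8 matching t2 row(s), so 8 row(s) emitted.

NULL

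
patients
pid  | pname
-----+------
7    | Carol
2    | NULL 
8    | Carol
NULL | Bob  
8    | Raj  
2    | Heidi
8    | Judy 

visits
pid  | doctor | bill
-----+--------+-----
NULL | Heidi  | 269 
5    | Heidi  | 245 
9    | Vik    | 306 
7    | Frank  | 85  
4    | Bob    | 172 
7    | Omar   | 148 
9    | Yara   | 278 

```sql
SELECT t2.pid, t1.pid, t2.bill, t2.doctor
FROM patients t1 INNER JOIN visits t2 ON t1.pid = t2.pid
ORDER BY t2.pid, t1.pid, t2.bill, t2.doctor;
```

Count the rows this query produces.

2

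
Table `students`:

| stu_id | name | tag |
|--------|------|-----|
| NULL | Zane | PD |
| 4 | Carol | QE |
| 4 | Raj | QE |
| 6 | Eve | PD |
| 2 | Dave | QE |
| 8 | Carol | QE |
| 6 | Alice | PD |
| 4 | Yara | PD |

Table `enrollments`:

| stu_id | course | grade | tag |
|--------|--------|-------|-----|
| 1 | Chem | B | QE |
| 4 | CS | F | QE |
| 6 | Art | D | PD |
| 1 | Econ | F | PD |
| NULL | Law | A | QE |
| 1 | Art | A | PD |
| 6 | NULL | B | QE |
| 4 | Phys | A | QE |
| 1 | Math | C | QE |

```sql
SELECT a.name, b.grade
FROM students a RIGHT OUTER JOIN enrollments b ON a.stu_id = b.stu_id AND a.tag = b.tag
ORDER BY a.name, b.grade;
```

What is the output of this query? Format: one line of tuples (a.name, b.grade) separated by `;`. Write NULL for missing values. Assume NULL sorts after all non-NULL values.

(Alice, D); (Carol, A); (Carol, F); (Eve, D); (Raj, A); (Raj, F); (NULL, A); (NULL, A); (NULL, B); (NULL, B); (NULL, C); (NULL, F)

RIGHT JOIN keeps every row from `enrollments`; unmatched rows get NULL for `students`'s columns.
Matching on a.stu_id = b.stu_id AND a.tag = b.tag. A NULL in a compared column never satisfies the condition.
Matched pairs: 6; unmatched b rows kept: 6.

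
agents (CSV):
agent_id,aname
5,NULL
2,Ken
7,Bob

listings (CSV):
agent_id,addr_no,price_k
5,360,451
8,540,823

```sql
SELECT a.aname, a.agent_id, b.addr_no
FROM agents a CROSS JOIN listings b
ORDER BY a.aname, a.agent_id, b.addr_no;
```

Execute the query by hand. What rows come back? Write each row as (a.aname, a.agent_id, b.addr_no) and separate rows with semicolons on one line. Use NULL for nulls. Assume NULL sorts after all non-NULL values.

(Bob, 7, 360); (Bob, 7, 540); (Ken, 2, 360); (Ken, 2, 540); (NULL, 5, 360); (NULL, 5, 540)

CROSS JOIN pairs every row of `agents` with every row of `listings`: 3 × 2 = 6 rows.
After projecting and ordering:
a.aname | a.agent_id | b.addr_no
Bob | 7 | 360
Bob | 7 | 540
Ken | 2 | 360
Ken | 2 | 540
NULL | 5 | 360
NULL | 5 | 540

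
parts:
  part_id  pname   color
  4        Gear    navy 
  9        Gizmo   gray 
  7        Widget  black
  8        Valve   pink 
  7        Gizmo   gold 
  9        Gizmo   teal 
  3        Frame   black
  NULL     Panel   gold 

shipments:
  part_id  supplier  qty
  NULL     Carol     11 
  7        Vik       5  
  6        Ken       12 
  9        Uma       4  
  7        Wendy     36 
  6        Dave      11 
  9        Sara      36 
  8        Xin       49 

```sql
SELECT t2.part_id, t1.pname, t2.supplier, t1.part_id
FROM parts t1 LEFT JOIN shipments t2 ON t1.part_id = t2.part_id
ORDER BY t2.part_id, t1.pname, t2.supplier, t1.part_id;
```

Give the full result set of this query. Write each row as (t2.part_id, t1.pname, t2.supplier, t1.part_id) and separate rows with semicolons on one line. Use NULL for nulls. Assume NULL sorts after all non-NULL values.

LEFT JOIN keeps every row from `parts`; unmatched rows get NULL for `shipments`'s columns.
Matching on t1.part_id = t2.part_id. A NULL in a compared column never satisfies the condition.
- t1[0] part_id=4 → no match; kept with NULLs on the t2 side.
- t1[1] part_id=9 → 2 match(es) in t2 → 2 row(s).
- t1[2] part_id=7 → 2 match(es) in t2 → 2 row(s).
- t1[3] part_id=8 → 1 match(es) in t2 → 1 row(s).
- t1[4] part_id=7 → 2 match(es) in t2 → 2 row(s).
- t1[5] part_id=9 → 2 match(es) in t2 → 2 row(s).
- t1[6] part_id=3 → no match; kept with NULLs on the t2 side.
- t1[7] part_id=NULL → no match; kept with NULLs on the t2 side.

(7, Gizmo, Vik, 7); (7, Gizmo, Wendy, 7); (7, Widget, Vik, 7); (7, Widget, Wendy, 7); (8, Valve, Xin, 8); (9, Gizmo, Sara, 9); (9, Gizmo, Sara, 9); (9, Gizmo, Uma, 9); (9, Gizmo, Uma, 9); (NULL, Frame, NULL, 3); (NULL, Gear, NULL, 4); (NULL, Panel, NULL, NULL)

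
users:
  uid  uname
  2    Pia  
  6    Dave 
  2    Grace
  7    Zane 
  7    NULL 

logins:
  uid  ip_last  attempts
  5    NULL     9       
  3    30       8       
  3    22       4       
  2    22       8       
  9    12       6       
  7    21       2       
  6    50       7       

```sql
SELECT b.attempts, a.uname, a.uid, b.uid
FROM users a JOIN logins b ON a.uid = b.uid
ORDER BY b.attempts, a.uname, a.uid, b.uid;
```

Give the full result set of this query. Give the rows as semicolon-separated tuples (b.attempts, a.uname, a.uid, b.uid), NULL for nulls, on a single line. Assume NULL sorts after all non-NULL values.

INNER JOIN keeps only pairs where the ON condition holds.
Matching on a.uid = b.uid.
- uid=2: 1 matching b row(s), so 1 row(s) emitted.
- uid=6: 1 matching b row(s), so 1 row(s) emitted.
- uid=2: 1 matching b row(s), so 1 row(s) emitted.
- uid=7: 1 matching b row(s), so 1 row(s) emitted.
- uid=7: 1 matching b row(s), so 1 row(s) emitted.
After projecting and ordering:
b.attempts | a.uname | a.uid | b.uid
2 | Zane | 7 | 7
2 | NULL | 7 | 7
7 | Dave | 6 | 6
8 | Grace | 2 | 2
8 | Pia | 2 | 2

(2, Zane, 7, 7); (2, NULL, 7, 7); (7, Dave, 6, 6); (8, Grace, 2, 2); (8, Pia, 2, 2)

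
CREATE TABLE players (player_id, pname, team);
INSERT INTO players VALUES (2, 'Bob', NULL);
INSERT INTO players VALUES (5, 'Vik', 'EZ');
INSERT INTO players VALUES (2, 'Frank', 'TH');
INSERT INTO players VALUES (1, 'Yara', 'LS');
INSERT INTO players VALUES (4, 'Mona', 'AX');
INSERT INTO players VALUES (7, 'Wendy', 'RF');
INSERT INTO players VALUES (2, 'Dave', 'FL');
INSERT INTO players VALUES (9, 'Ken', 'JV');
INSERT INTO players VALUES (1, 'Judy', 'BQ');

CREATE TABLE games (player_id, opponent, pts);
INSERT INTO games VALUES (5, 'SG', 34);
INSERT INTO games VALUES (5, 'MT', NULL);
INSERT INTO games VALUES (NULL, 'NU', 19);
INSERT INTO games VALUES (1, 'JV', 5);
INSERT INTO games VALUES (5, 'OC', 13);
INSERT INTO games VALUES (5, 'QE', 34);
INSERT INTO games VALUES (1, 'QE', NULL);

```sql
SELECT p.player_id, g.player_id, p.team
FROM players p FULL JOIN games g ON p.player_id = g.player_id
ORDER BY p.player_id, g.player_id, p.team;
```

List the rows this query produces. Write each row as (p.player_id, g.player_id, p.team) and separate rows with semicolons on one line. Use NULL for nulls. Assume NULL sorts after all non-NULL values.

FULL OUTER JOIN keeps every row from both sides; unmatched rows get NULL for the other side's columns.
Matching on p.player_id = g.player_id. A NULL in a compared column never satisfies the condition.
Matched pairs: 8; unmatched p rows kept: 6; unmatched g rows kept: 1.

(1, 1, BQ); (1, 1, BQ); (1, 1, LS); (1, 1, LS); (2, NULL, FL); (2, NULL, TH); (2, NULL, NULL); (4, NULL, AX); (5, 5, EZ); (5, 5, EZ); (5, 5, EZ); (5, 5, EZ); (7, NULL, RF); (9, NULL, JV); (NULL, NULL, NULL)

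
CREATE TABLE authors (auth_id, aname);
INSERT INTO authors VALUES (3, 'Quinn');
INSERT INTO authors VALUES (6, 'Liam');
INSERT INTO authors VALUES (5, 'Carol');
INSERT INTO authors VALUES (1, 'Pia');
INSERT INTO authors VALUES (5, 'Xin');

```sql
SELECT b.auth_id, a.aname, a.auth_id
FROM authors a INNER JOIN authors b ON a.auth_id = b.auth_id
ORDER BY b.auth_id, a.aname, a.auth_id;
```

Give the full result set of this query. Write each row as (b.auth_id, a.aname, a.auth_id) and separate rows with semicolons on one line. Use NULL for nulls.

INNER JOIN keeps only pairs where the ON condition holds.
Matching on a.auth_id = b.auth_id.
- a (auth_id=3) pairs with 1 row(s) of b.
- a (auth_id=6) pairs with 1 row(s) of b.
- a (auth_id=5) pairs with 2 row(s) of b.
- a (auth_id=1) pairs with 1 row(s) of b.
- a (auth_id=5) pairs with 2 row(s) of b.
After projecting and ordering:
b.auth_id | a.aname | a.auth_id
1 | Pia | 1
3 | Quinn | 3
5 | Carol | 5
5 | Carol | 5
5 | Xin | 5
5 | Xin | 5
6 | Liam | 6

(1, Pia, 1); (3, Quinn, 3); (5, Carol, 5); (5, Carol, 5); (5, Xin, 5); (5, Xin, 5); (6, Liam, 6)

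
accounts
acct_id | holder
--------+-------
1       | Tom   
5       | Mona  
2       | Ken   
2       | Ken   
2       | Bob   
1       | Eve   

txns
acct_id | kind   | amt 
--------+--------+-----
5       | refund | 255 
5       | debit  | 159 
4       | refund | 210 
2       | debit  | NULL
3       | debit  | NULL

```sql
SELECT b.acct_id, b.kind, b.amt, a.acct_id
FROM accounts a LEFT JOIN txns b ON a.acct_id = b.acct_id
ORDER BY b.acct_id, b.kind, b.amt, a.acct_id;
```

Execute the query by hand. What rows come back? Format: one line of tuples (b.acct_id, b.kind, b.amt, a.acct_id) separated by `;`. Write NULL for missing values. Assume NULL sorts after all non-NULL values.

(2, debit, NULL, 2); (2, debit, NULL, 2); (2, debit, NULL, 2); (5, debit, 159, 5); (5, refund, 255, 5); (NULL, NULL, NULL, 1); (NULL, NULL, NULL, 1)

LEFT JOIN keeps every row from `accounts`; unmatched rows get NULL for `txns`'s columns.
Matching on a.acct_id = b.acct_id.
- acct_id=1: no b row matches, row kept with b columns NULL.
- acct_id=5: 2 matching b row(s), so 2 row(s) emitted.
- acct_id=2: 1 matching b row(s), so 1 row(s) emitted.
- acct_id=2: 1 matching b row(s), so 1 row(s) emitted.
- acct_id=2: 1 matching b row(s), so 1 row(s) emitted.
- acct_id=1: no b row matches, row kept with b columns NULL.
After projecting and ordering:
b.acct_id | b.kind | b.amt | a.acct_id
2 | debit | NULL | 2
2 | debit | NULL | 2
2 | debit | NULL | 2
5 | debit | 159 | 5
5 | refund | 255 | 5
NULL | NULL | NULL | 1
NULL | NULL | NULL | 1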